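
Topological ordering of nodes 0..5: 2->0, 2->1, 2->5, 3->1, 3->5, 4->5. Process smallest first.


Kahn's algorithm, process smallest node first
Order: [2, 0, 3, 1, 4, 5]


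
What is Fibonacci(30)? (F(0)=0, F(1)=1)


F(n)=F(n-1)+F(n-2)
...F(28)=317811, F(29)=514229, F(30)=832040


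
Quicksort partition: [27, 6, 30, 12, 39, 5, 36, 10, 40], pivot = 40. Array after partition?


Elements <= 40 go left of pivot.
Result: [27, 6, 30, 12, 39, 5, 36, 10, 40], pivot at index 8


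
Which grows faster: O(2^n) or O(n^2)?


quadratic grows slower than exponential
O(n^2) is asymptotically smaller; O(2^n) grows faster


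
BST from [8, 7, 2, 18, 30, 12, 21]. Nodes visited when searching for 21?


BST root = 8
Search for 21: compare at each node
Path: [8, 18, 30, 21]


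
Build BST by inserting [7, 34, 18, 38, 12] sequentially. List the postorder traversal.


Root = 7; build tree by BST insertion.
Postorder traversal: [12, 18, 38, 34, 7]


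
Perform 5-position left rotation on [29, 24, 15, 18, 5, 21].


Left rotate by 5: [21, 29, 24, 15, 18, 5]


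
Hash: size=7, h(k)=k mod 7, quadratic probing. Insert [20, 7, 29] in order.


Insertions: 20->slot 6; 7->slot 0; 29->slot 1
Table: [7, 29, None, None, None, None, 20]


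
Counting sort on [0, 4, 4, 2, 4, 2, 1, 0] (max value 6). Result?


Count array: [2, 1, 2, 0, 3, 0, 0]
Reconstruct: [0, 0, 1, 2, 2, 4, 4, 4]


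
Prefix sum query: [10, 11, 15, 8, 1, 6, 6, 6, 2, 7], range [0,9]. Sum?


Prefix sums: [0, 10, 21, 36, 44, 45, 51, 57, 63, 65, 72]
Sum[0..9] = prefix[10] - prefix[0] = 72 - 0 = 72


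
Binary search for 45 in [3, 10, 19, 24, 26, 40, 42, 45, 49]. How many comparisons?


Search for 45:
[0,8] mid=4 arr[4]=26
[5,8] mid=6 arr[6]=42
[7,8] mid=7 arr[7]=45
Total: 3 comparisons


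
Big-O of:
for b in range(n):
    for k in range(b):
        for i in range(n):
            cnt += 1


Per nesting level: O(n) * O(n) [triangular over b] * O(n) = O(n^3)
Complexity: O(n^3)


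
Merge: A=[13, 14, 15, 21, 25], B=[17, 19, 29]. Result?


Compare heads, take smaller each step.
Merged: [13, 14, 15, 17, 19, 21, 25, 29]


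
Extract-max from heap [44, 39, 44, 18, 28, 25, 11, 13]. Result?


Max = 44
Replace root with last, heapify down
Resulting heap: [44, 39, 25, 18, 28, 13, 11]


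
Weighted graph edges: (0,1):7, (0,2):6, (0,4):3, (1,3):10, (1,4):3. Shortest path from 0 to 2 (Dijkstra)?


Dijkstra from 0:
Distances: {0: 0, 1: 6, 2: 6, 3: 16, 4: 3}
Shortest distance to 2 = 6, path = [0, 2]


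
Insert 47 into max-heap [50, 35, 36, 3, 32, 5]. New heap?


Append 47: [50, 35, 36, 3, 32, 5, 47]
Bubble up: swap idx 6(47) with idx 2(36)
Result: [50, 35, 47, 3, 32, 5, 36]


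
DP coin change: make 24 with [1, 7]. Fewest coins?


dp[0]=0; dp[i]=1+min(dp[i-c] for c in coins)
...dp[19]=7, dp[20]=8, dp[21]=3, dp[22]=4, dp[23]=5, dp[24]=6
Minimum coins for 24 = 6


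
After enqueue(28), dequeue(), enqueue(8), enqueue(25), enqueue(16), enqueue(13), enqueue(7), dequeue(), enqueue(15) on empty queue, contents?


enqueue(28) -> [28]
dequeue() returns 28 -> []
enqueue(8) -> [8]
enqueue(25) -> [8, 25]
enqueue(16) -> [8, 25, 16]
enqueue(13) -> [8, 25, 16, 13]
enqueue(7) -> [8, 25, 16, 13, 7]
dequeue() returns 8 -> [25, 16, 13, 7]
enqueue(15) -> [25, 16, 13, 7, 15]
Final queue (front to back): [25, 16, 13, 7, 15]


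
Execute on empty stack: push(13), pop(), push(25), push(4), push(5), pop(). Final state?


push(13) -> [13]
pop() returns 13 -> []
push(25) -> [25]
push(4) -> [25, 4]
push(5) -> [25, 4, 5]
pop() returns 5 -> [25, 4]
Final stack (bottom to top): [25, 4]


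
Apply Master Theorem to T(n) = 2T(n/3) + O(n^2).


a=2, b=3, c=2. log_3(2)=0.631 < c=2. Case 3: O(n^c) = O(n^2)
Complexity: O(n^2)


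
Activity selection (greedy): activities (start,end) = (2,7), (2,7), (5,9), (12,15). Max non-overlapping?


Greedy: pick earliest-ending, then skip overlaps.
Selected (2 activities): [(2, 7), (12, 15)]


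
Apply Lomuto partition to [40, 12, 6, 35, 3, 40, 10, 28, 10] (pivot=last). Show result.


Elements <= 10 go left of pivot.
Result: [6, 3, 10, 10, 12, 40, 40, 28, 35], pivot at index 3


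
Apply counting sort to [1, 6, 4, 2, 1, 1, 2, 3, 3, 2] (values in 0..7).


Count array: [0, 3, 3, 2, 1, 0, 1, 0]
Reconstruct: [1, 1, 1, 2, 2, 2, 3, 3, 4, 6]


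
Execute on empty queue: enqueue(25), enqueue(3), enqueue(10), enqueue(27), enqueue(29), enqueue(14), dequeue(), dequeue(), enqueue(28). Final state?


enqueue(25) -> [25]
enqueue(3) -> [25, 3]
enqueue(10) -> [25, 3, 10]
enqueue(27) -> [25, 3, 10, 27]
enqueue(29) -> [25, 3, 10, 27, 29]
enqueue(14) -> [25, 3, 10, 27, 29, 14]
dequeue() returns 25 -> [3, 10, 27, 29, 14]
dequeue() returns 3 -> [10, 27, 29, 14]
enqueue(28) -> [10, 27, 29, 14, 28]
Final queue (front to back): [10, 27, 29, 14, 28]


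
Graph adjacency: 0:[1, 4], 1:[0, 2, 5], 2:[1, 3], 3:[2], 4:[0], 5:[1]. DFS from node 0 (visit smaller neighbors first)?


DFS stack-based: start with [0]
Visit order: [0, 1, 2, 3, 5, 4]


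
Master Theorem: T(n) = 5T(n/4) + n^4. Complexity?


a=5, b=4, c=4. log_4(5)=1.161 < c=4. Case 3: O(n^c) = O(n^4)
Complexity: O(n^4)


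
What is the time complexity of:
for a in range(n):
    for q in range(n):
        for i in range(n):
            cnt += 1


Per nesting level: O(n) * O(n) * O(n) = O(n^3)
Complexity: O(n^3)


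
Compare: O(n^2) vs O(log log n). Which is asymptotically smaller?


double-logarithmic grows slower than quadratic
O(log log n) is asymptotically smaller; O(n^2) grows faster


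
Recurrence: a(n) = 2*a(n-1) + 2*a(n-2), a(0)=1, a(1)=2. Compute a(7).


Build bottom-up:
...a(5)=120, a(6)=328, a(7)=2*328+2*120=896


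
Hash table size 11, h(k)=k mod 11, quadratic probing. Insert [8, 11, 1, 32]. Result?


Insertions: 8->slot 8; 11->slot 0; 1->slot 1; 32->slot 10
Table: [11, 1, None, None, None, None, None, None, 8, None, 32]


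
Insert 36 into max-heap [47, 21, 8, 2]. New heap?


Append 36: [47, 21, 8, 2, 36]
Bubble up: swap idx 4(36) with idx 1(21)
Result: [47, 36, 8, 2, 21]


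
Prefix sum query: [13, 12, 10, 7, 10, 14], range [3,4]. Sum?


Prefix sums: [0, 13, 25, 35, 42, 52, 66]
Sum[3..4] = prefix[5] - prefix[3] = 52 - 35 = 17


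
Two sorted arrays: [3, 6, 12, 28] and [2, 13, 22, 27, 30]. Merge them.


Compare heads, take smaller each step.
Merged: [2, 3, 6, 12, 13, 22, 27, 28, 30]


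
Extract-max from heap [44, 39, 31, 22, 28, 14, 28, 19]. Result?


Max = 44
Replace root with last, heapify down
Resulting heap: [39, 28, 31, 22, 19, 14, 28]


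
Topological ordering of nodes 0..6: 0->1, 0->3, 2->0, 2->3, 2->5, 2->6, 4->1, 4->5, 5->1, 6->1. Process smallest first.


Kahn's algorithm, process smallest node first
Order: [2, 0, 3, 4, 5, 6, 1]


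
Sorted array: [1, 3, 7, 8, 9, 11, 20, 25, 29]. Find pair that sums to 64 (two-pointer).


Two pointers: lo=0, hi=8
No pair sums to 64


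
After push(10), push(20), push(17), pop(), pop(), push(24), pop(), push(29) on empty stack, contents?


push(10) -> [10]
push(20) -> [10, 20]
push(17) -> [10, 20, 17]
pop() returns 17 -> [10, 20]
pop() returns 20 -> [10]
push(24) -> [10, 24]
pop() returns 24 -> [10]
push(29) -> [10, 29]
Final stack (bottom to top): [10, 29]


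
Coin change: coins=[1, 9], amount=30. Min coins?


dp[0]=0; dp[i]=1+min(dp[i-c] for c in coins)
...dp[25]=9, dp[26]=10, dp[27]=3, dp[28]=4, dp[29]=5, dp[30]=6
Minimum coins for 30 = 6


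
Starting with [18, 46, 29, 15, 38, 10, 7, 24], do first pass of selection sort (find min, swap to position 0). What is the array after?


After one pass: [7, 46, 29, 15, 38, 10, 18, 24]


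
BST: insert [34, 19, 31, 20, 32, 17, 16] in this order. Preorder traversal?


Root = 34; build tree by BST insertion.
Preorder traversal: [34, 19, 17, 16, 31, 20, 32]


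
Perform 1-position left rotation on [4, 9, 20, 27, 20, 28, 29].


Left rotate by 1: [9, 20, 27, 20, 28, 29, 4]


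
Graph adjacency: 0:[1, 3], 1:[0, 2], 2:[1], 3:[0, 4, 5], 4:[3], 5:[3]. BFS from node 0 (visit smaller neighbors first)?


BFS queue: start with [0]
Visit order: [0, 1, 3, 2, 4, 5]


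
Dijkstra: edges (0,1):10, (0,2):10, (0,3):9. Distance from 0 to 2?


Dijkstra from 0:
Distances: {0: 0, 1: 10, 2: 10, 3: 9}
Shortest distance to 2 = 10, path = [0, 2]


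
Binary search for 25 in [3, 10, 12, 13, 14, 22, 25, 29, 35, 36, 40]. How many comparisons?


Search for 25:
[0,10] mid=5 arr[5]=22
[6,10] mid=8 arr[8]=35
[6,7] mid=6 arr[6]=25
Total: 3 comparisons


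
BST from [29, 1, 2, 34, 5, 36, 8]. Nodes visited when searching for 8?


BST root = 29
Search for 8: compare at each node
Path: [29, 1, 2, 5, 8]


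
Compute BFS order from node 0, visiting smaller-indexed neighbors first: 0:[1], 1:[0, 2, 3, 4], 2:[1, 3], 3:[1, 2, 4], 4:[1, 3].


BFS queue: start with [0]
Visit order: [0, 1, 2, 3, 4]


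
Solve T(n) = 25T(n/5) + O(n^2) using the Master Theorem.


a=25, b=5, c=2. log_5(25)=2 = c=2. Case 2: O(n^c log n) = O(n^2 log n)
Complexity: O(n^2 log n)


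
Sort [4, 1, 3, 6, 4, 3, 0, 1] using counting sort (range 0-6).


Count array: [1, 2, 0, 2, 2, 0, 1]
Reconstruct: [0, 1, 1, 3, 3, 4, 4, 6]


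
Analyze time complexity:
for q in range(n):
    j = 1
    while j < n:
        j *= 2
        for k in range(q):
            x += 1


Per nesting level: O(n) * O(log n) * O(n) [triangular over q] = O(n^2 log n)
Complexity: O(n^2 log n)


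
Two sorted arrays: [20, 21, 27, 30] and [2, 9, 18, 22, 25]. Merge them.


Compare heads, take smaller each step.
Merged: [2, 9, 18, 20, 21, 22, 25, 27, 30]


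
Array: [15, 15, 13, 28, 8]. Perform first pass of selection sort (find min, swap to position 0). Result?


After one pass: [8, 15, 13, 28, 15]


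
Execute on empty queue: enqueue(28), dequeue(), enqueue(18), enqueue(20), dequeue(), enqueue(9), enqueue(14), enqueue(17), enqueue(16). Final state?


enqueue(28) -> [28]
dequeue() returns 28 -> []
enqueue(18) -> [18]
enqueue(20) -> [18, 20]
dequeue() returns 18 -> [20]
enqueue(9) -> [20, 9]
enqueue(14) -> [20, 9, 14]
enqueue(17) -> [20, 9, 14, 17]
enqueue(16) -> [20, 9, 14, 17, 16]
Final queue (front to back): [20, 9, 14, 17, 16]


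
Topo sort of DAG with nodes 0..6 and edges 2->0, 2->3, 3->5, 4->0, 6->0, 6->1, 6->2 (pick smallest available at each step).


Kahn's algorithm, process smallest node first
Order: [4, 6, 1, 2, 0, 3, 5]


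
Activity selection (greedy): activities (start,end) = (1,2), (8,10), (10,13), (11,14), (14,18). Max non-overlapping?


Greedy: pick earliest-ending, then skip overlaps.
Selected (4 activities): [(1, 2), (8, 10), (10, 13), (14, 18)]


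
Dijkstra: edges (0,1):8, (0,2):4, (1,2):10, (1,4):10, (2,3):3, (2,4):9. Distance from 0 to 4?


Dijkstra from 0:
Distances: {0: 0, 1: 8, 2: 4, 3: 7, 4: 13}
Shortest distance to 4 = 13, path = [0, 2, 4]


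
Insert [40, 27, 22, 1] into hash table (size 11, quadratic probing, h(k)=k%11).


Insertions: 40->slot 7; 27->slot 5; 22->slot 0; 1->slot 1
Table: [22, 1, None, None, None, 27, None, 40, None, None, None]


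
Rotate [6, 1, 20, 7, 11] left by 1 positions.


Left rotate by 1: [1, 20, 7, 11, 6]


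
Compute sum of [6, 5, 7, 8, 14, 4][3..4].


Prefix sums: [0, 6, 11, 18, 26, 40, 44]
Sum[3..4] = prefix[5] - prefix[3] = 40 - 18 = 22


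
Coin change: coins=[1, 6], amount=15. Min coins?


dp[0]=0; dp[i]=1+min(dp[i-c] for c in coins)
...dp[10]=5, dp[11]=6, dp[12]=2, dp[13]=3, dp[14]=4, dp[15]=5
Minimum coins for 15 = 5


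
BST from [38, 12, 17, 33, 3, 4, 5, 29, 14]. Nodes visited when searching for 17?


BST root = 38
Search for 17: compare at each node
Path: [38, 12, 17]


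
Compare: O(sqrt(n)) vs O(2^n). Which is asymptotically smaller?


sublinear grows slower than exponential
O(sqrt(n)) is asymptotically smaller; O(2^n) grows faster


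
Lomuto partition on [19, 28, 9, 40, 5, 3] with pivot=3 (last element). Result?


Elements <= 3 go left of pivot.
Result: [3, 28, 9, 40, 5, 19], pivot at index 0


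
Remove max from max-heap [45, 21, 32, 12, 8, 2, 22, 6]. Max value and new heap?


Max = 45
Replace root with last, heapify down
Resulting heap: [32, 21, 22, 12, 8, 2, 6]


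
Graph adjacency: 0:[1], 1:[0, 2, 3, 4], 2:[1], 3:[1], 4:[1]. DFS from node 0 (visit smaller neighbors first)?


DFS stack-based: start with [0]
Visit order: [0, 1, 2, 3, 4]


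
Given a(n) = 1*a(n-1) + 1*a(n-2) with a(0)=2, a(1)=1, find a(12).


Build bottom-up:
...a(10)=123, a(11)=199, a(12)=1*199+1*123=322


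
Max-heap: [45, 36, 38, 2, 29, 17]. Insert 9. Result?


Append 9: [45, 36, 38, 2, 29, 17, 9]
Bubble up: no swaps needed
Result: [45, 36, 38, 2, 29, 17, 9]


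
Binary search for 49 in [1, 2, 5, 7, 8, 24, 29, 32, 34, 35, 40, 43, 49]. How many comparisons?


Search for 49:
[0,12] mid=6 arr[6]=29
[7,12] mid=9 arr[9]=35
[10,12] mid=11 arr[11]=43
[12,12] mid=12 arr[12]=49
Total: 4 comparisons


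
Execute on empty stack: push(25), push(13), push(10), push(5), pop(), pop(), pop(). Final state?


push(25) -> [25]
push(13) -> [25, 13]
push(10) -> [25, 13, 10]
push(5) -> [25, 13, 10, 5]
pop() returns 5 -> [25, 13, 10]
pop() returns 10 -> [25, 13]
pop() returns 13 -> [25]
Final stack (bottom to top): [25]


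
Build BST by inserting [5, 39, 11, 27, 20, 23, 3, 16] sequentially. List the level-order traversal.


Root = 5; build tree by BST insertion.
Level-Order traversal: [5, 3, 39, 11, 27, 20, 16, 23]


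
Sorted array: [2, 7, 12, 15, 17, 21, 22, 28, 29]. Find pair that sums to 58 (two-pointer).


Two pointers: lo=0, hi=8
No pair sums to 58


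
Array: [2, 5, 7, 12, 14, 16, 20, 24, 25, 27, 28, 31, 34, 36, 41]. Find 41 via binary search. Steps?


Search for 41:
[0,14] mid=7 arr[7]=24
[8,14] mid=11 arr[11]=31
[12,14] mid=13 arr[13]=36
[14,14] mid=14 arr[14]=41
Total: 4 comparisons


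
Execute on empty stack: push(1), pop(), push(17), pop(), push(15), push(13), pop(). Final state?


push(1) -> [1]
pop() returns 1 -> []
push(17) -> [17]
pop() returns 17 -> []
push(15) -> [15]
push(13) -> [15, 13]
pop() returns 13 -> [15]
Final stack (bottom to top): [15]


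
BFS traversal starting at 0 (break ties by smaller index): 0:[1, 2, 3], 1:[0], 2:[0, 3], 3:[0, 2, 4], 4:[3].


BFS queue: start with [0]
Visit order: [0, 1, 2, 3, 4]


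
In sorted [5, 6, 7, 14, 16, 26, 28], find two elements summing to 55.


Two pointers: lo=0, hi=6
No pair sums to 55


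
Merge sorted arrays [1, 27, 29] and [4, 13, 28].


Compare heads, take smaller each step.
Merged: [1, 4, 13, 27, 28, 29]


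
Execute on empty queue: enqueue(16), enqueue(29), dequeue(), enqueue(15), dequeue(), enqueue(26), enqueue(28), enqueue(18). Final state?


enqueue(16) -> [16]
enqueue(29) -> [16, 29]
dequeue() returns 16 -> [29]
enqueue(15) -> [29, 15]
dequeue() returns 29 -> [15]
enqueue(26) -> [15, 26]
enqueue(28) -> [15, 26, 28]
enqueue(18) -> [15, 26, 28, 18]
Final queue (front to back): [15, 26, 28, 18]


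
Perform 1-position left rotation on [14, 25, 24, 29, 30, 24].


Left rotate by 1: [25, 24, 29, 30, 24, 14]


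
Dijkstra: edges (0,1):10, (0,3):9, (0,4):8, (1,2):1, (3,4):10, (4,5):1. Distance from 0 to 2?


Dijkstra from 0:
Distances: {0: 0, 1: 10, 2: 11, 3: 9, 4: 8, 5: 9}
Shortest distance to 2 = 11, path = [0, 1, 2]


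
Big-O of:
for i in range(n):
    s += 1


Per nesting level: O(n) = O(n)
Complexity: O(n)


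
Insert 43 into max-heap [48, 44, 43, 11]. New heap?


Append 43: [48, 44, 43, 11, 43]
Bubble up: no swaps needed
Result: [48, 44, 43, 11, 43]


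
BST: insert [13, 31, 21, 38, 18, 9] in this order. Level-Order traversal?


Root = 13; build tree by BST insertion.
Level-Order traversal: [13, 9, 31, 21, 38, 18]


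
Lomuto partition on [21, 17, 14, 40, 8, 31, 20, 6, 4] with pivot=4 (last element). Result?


Elements <= 4 go left of pivot.
Result: [4, 17, 14, 40, 8, 31, 20, 6, 21], pivot at index 0


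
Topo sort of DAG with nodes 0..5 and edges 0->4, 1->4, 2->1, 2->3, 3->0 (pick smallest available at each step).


Kahn's algorithm, process smallest node first
Order: [2, 1, 3, 0, 4, 5]


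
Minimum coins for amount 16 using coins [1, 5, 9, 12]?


dp[0]=0; dp[i]=1+min(dp[i-c] for c in coins)
...dp[11]=3, dp[12]=1, dp[13]=2, dp[14]=2, dp[15]=3, dp[16]=4
Minimum coins for 16 = 4


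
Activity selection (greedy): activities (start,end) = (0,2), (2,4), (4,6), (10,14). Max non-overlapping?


Greedy: pick earliest-ending, then skip overlaps.
Selected (4 activities): [(0, 2), (2, 4), (4, 6), (10, 14)]


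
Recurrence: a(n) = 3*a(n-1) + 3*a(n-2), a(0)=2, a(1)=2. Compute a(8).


Build bottom-up:
...a(6)=2322, a(7)=8802, a(8)=3*8802+3*2322=33372


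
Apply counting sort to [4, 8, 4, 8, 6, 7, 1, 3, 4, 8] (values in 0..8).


Count array: [0, 1, 0, 1, 3, 0, 1, 1, 3]
Reconstruct: [1, 3, 4, 4, 4, 6, 7, 8, 8, 8]


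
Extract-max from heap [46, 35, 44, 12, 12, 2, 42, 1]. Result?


Max = 46
Replace root with last, heapify down
Resulting heap: [44, 35, 42, 12, 12, 2, 1]


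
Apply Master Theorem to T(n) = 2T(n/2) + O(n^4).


a=2, b=2, c=4. log_2(2)=1 < c=4. Case 3: O(n^c) = O(n^4)
Complexity: O(n^4)


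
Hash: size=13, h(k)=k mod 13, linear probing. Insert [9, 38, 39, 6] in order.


Insertions: 9->slot 9; 38->slot 12; 39->slot 0; 6->slot 6
Table: [39, None, None, None, None, None, 6, None, None, 9, None, None, 38]


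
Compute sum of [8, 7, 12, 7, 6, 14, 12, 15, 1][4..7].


Prefix sums: [0, 8, 15, 27, 34, 40, 54, 66, 81, 82]
Sum[4..7] = prefix[8] - prefix[4] = 81 - 34 = 47


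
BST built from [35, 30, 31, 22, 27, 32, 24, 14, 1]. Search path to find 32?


BST root = 35
Search for 32: compare at each node
Path: [35, 30, 31, 32]


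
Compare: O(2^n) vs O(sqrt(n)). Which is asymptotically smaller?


sublinear grows slower than exponential
O(sqrt(n)) is asymptotically smaller; O(2^n) grows faster


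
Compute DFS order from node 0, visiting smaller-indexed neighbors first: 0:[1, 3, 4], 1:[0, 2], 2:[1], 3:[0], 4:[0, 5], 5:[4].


DFS stack-based: start with [0]
Visit order: [0, 1, 2, 3, 4, 5]


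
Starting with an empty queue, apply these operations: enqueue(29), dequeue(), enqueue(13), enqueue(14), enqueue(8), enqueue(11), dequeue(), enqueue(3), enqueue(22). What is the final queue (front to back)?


enqueue(29) -> [29]
dequeue() returns 29 -> []
enqueue(13) -> [13]
enqueue(14) -> [13, 14]
enqueue(8) -> [13, 14, 8]
enqueue(11) -> [13, 14, 8, 11]
dequeue() returns 13 -> [14, 8, 11]
enqueue(3) -> [14, 8, 11, 3]
enqueue(22) -> [14, 8, 11, 3, 22]
Final queue (front to back): [14, 8, 11, 3, 22]


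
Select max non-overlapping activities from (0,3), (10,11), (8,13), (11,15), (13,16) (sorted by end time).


Greedy: pick earliest-ending, then skip overlaps.
Selected (3 activities): [(0, 3), (10, 11), (11, 15)]


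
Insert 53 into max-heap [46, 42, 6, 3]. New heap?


Append 53: [46, 42, 6, 3, 53]
Bubble up: swap idx 4(53) with idx 1(42); swap idx 1(53) with idx 0(46)
Result: [53, 46, 6, 3, 42]


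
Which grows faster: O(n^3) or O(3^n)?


cubic grows slower than exponential (base 3)
O(n^3) is asymptotically smaller; O(3^n) grows faster


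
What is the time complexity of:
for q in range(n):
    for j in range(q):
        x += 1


Per nesting level: O(n) * O(n) [triangular over q] = O(n^2)
Complexity: O(n^2)


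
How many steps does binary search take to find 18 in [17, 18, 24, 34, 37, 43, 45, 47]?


Search for 18:
[0,7] mid=3 arr[3]=34
[0,2] mid=1 arr[1]=18
Total: 2 comparisons


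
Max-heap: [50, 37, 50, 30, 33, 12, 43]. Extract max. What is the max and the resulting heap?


Max = 50
Replace root with last, heapify down
Resulting heap: [50, 37, 43, 30, 33, 12]


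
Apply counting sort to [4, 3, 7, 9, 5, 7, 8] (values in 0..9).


Count array: [0, 0, 0, 1, 1, 1, 0, 2, 1, 1]
Reconstruct: [3, 4, 5, 7, 7, 8, 9]


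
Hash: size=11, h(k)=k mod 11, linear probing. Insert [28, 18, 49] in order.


Insertions: 28->slot 6; 18->slot 7; 49->slot 5
Table: [None, None, None, None, None, 49, 28, 18, None, None, None]


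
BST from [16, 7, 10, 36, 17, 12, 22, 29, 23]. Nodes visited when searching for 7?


BST root = 16
Search for 7: compare at each node
Path: [16, 7]


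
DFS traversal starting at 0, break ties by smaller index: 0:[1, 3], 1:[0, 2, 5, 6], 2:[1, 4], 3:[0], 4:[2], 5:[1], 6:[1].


DFS stack-based: start with [0]
Visit order: [0, 1, 2, 4, 5, 6, 3]


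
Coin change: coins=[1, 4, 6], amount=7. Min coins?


dp[0]=0; dp[i]=1+min(dp[i-c] for c in coins)
...dp[2]=2, dp[3]=3, dp[4]=1, dp[5]=2, dp[6]=1, dp[7]=2
Minimum coins for 7 = 2


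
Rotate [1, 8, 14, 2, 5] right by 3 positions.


Right rotate by 3: [14, 2, 5, 1, 8]


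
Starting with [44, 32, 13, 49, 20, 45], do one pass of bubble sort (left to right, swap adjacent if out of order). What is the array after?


After one pass: [32, 13, 44, 20, 45, 49]


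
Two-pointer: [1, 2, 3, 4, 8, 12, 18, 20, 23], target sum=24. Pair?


Two pointers: lo=0, hi=8
Found pair: (1, 23) summing to 24


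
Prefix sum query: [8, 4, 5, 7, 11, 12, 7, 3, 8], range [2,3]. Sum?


Prefix sums: [0, 8, 12, 17, 24, 35, 47, 54, 57, 65]
Sum[2..3] = prefix[4] - prefix[2] = 24 - 12 = 12


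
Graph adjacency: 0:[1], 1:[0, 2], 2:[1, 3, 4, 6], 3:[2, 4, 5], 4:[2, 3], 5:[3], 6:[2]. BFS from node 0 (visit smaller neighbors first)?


BFS queue: start with [0]
Visit order: [0, 1, 2, 3, 4, 6, 5]


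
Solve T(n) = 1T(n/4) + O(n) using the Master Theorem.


a=1, b=4, c=1. log_4(1)=0 < c=1. Case 3: O(n^c) = O(n)
Complexity: O(n)


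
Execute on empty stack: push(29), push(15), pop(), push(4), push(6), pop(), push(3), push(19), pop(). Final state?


push(29) -> [29]
push(15) -> [29, 15]
pop() returns 15 -> [29]
push(4) -> [29, 4]
push(6) -> [29, 4, 6]
pop() returns 6 -> [29, 4]
push(3) -> [29, 4, 3]
push(19) -> [29, 4, 3, 19]
pop() returns 19 -> [29, 4, 3]
Final stack (bottom to top): [29, 4, 3]


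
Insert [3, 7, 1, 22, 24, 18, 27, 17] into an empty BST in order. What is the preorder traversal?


Root = 3; build tree by BST insertion.
Preorder traversal: [3, 1, 7, 22, 18, 17, 24, 27]


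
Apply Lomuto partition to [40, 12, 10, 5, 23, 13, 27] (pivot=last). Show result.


Elements <= 27 go left of pivot.
Result: [12, 10, 5, 23, 13, 27, 40], pivot at index 5


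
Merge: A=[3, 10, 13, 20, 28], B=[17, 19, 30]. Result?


Compare heads, take smaller each step.
Merged: [3, 10, 13, 17, 19, 20, 28, 30]


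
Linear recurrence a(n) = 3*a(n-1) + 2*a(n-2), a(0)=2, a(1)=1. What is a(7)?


Build bottom-up:
...a(5)=295, a(6)=1051, a(7)=3*1051+2*295=3743


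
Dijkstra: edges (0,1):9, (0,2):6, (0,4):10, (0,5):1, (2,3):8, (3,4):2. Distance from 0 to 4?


Dijkstra from 0:
Distances: {0: 0, 1: 9, 2: 6, 3: 12, 4: 10, 5: 1}
Shortest distance to 4 = 10, path = [0, 4]


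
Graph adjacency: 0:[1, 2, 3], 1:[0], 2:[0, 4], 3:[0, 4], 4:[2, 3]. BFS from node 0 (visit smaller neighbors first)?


BFS queue: start with [0]
Visit order: [0, 1, 2, 3, 4]


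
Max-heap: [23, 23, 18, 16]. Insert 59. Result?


Append 59: [23, 23, 18, 16, 59]
Bubble up: swap idx 4(59) with idx 1(23); swap idx 1(59) with idx 0(23)
Result: [59, 23, 18, 16, 23]


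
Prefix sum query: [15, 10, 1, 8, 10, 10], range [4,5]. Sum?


Prefix sums: [0, 15, 25, 26, 34, 44, 54]
Sum[4..5] = prefix[6] - prefix[4] = 54 - 34 = 20


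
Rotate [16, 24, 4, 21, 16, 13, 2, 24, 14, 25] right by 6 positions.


Right rotate by 6: [16, 13, 2, 24, 14, 25, 16, 24, 4, 21]


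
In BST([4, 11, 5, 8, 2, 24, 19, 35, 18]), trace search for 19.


BST root = 4
Search for 19: compare at each node
Path: [4, 11, 24, 19]


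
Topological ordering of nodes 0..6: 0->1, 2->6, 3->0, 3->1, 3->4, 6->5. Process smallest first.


Kahn's algorithm, process smallest node first
Order: [2, 3, 0, 1, 4, 6, 5]


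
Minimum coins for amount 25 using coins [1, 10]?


dp[0]=0; dp[i]=1+min(dp[i-c] for c in coins)
...dp[20]=2, dp[21]=3, dp[22]=4, dp[23]=5, dp[24]=6, dp[25]=7
Minimum coins for 25 = 7


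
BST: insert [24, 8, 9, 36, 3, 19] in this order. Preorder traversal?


Root = 24; build tree by BST insertion.
Preorder traversal: [24, 8, 3, 9, 19, 36]


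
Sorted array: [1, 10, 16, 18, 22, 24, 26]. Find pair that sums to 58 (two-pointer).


Two pointers: lo=0, hi=6
No pair sums to 58


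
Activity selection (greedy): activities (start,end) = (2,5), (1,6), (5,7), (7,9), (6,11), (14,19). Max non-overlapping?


Greedy: pick earliest-ending, then skip overlaps.
Selected (4 activities): [(2, 5), (5, 7), (7, 9), (14, 19)]


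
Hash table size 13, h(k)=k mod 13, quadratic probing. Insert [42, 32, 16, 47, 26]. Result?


Insertions: 42->slot 3; 32->slot 6; 16->slot 4; 47->slot 8; 26->slot 0
Table: [26, None, None, 42, 16, None, 32, None, 47, None, None, None, None]


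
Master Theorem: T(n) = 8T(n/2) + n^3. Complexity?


a=8, b=2, c=3. log_2(8)=3 = c=3. Case 2: O(n^c log n) = O(n^3 log n)
Complexity: O(n^3 log n)


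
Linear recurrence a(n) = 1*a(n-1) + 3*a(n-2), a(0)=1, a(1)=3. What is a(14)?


Build bottom-up:
...a(12)=26529, a(13)=61107, a(14)=1*61107+3*26529=140694


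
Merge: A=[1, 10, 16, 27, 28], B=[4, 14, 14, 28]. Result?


Compare heads, take smaller each step.
Merged: [1, 4, 10, 14, 14, 16, 27, 28, 28]


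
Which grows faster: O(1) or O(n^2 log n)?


constant grows slower than n^2 log n
O(1) is asymptotically smaller; O(n^2 log n) grows faster


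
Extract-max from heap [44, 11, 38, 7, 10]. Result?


Max = 44
Replace root with last, heapify down
Resulting heap: [38, 11, 10, 7]


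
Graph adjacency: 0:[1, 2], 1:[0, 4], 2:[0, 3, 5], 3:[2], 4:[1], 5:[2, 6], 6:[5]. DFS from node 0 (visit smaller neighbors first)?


DFS stack-based: start with [0]
Visit order: [0, 1, 4, 2, 3, 5, 6]


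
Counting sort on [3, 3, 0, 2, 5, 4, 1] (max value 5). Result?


Count array: [1, 1, 1, 2, 1, 1]
Reconstruct: [0, 1, 2, 3, 3, 4, 5]


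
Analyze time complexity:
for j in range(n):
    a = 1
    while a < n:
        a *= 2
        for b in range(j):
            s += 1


Per nesting level: O(n) * O(log n) * O(n) [triangular over j] = O(n^2 log n)
Complexity: O(n^2 log n)


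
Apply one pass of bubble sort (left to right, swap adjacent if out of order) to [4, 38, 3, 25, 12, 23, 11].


After one pass: [4, 3, 25, 12, 23, 11, 38]


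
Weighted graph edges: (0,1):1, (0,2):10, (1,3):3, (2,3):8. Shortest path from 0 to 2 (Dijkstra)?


Dijkstra from 0:
Distances: {0: 0, 1: 1, 2: 10, 3: 4}
Shortest distance to 2 = 10, path = [0, 2]


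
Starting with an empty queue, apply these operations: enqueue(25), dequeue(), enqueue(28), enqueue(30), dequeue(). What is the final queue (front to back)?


enqueue(25) -> [25]
dequeue() returns 25 -> []
enqueue(28) -> [28]
enqueue(30) -> [28, 30]
dequeue() returns 28 -> [30]
Final queue (front to back): [30]


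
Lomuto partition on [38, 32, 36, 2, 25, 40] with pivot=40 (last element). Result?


Elements <= 40 go left of pivot.
Result: [38, 32, 36, 2, 25, 40], pivot at index 5


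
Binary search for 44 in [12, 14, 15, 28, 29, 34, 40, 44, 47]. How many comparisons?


Search for 44:
[0,8] mid=4 arr[4]=29
[5,8] mid=6 arr[6]=40
[7,8] mid=7 arr[7]=44
Total: 3 comparisons


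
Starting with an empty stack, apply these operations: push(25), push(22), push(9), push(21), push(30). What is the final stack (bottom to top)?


push(25) -> [25]
push(22) -> [25, 22]
push(9) -> [25, 22, 9]
push(21) -> [25, 22, 9, 21]
push(30) -> [25, 22, 9, 21, 30]
Final stack (bottom to top): [25, 22, 9, 21, 30]


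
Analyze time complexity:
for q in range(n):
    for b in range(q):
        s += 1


Per nesting level: O(n) * O(n) [triangular over q] = O(n^2)
Complexity: O(n^2)


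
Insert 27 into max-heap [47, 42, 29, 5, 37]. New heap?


Append 27: [47, 42, 29, 5, 37, 27]
Bubble up: no swaps needed
Result: [47, 42, 29, 5, 37, 27]


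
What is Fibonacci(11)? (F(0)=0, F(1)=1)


F(n)=F(n-1)+F(n-2)
...F(9)=34, F(10)=55, F(11)=89


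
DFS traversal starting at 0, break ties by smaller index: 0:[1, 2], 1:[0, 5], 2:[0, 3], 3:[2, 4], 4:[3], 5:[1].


DFS stack-based: start with [0]
Visit order: [0, 1, 5, 2, 3, 4]


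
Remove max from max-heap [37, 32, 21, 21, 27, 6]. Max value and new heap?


Max = 37
Replace root with last, heapify down
Resulting heap: [32, 27, 21, 21, 6]


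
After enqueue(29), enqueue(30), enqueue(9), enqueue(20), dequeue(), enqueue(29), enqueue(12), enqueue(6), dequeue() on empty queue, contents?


enqueue(29) -> [29]
enqueue(30) -> [29, 30]
enqueue(9) -> [29, 30, 9]
enqueue(20) -> [29, 30, 9, 20]
dequeue() returns 29 -> [30, 9, 20]
enqueue(29) -> [30, 9, 20, 29]
enqueue(12) -> [30, 9, 20, 29, 12]
enqueue(6) -> [30, 9, 20, 29, 12, 6]
dequeue() returns 30 -> [9, 20, 29, 12, 6]
Final queue (front to back): [9, 20, 29, 12, 6]


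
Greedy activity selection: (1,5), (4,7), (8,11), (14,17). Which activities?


Greedy: pick earliest-ending, then skip overlaps.
Selected (3 activities): [(1, 5), (8, 11), (14, 17)]


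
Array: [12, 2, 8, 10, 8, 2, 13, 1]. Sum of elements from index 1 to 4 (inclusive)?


Prefix sums: [0, 12, 14, 22, 32, 40, 42, 55, 56]
Sum[1..4] = prefix[5] - prefix[1] = 40 - 12 = 28


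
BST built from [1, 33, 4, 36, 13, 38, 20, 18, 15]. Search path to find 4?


BST root = 1
Search for 4: compare at each node
Path: [1, 33, 4]


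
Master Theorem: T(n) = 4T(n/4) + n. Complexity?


a=4, b=4, c=1. log_4(4)=1 = c=1. Case 2: O(n^c log n) = O(n log n)
Complexity: O(n log n)


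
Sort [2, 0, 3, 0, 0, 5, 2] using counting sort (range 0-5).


Count array: [3, 0, 2, 1, 0, 1]
Reconstruct: [0, 0, 0, 2, 2, 3, 5]


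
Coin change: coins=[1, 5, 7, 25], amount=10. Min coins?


dp[0]=0; dp[i]=1+min(dp[i-c] for c in coins)
...dp[5]=1, dp[6]=2, dp[7]=1, dp[8]=2, dp[9]=3, dp[10]=2
Minimum coins for 10 = 2


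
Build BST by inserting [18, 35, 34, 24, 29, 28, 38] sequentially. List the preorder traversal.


Root = 18; build tree by BST insertion.
Preorder traversal: [18, 35, 34, 24, 29, 28, 38]


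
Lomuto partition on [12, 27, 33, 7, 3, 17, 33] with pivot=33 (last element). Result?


Elements <= 33 go left of pivot.
Result: [12, 27, 33, 7, 3, 17, 33], pivot at index 6


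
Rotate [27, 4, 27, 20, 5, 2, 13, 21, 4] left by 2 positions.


Left rotate by 2: [27, 20, 5, 2, 13, 21, 4, 27, 4]


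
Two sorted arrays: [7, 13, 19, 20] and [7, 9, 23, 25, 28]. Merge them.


Compare heads, take smaller each step.
Merged: [7, 7, 9, 13, 19, 20, 23, 25, 28]


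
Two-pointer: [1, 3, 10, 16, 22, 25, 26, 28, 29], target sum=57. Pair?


Two pointers: lo=0, hi=8
Found pair: (28, 29) summing to 57


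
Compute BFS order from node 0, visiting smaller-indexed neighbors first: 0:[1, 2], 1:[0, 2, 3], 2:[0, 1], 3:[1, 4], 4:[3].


BFS queue: start with [0]
Visit order: [0, 1, 2, 3, 4]


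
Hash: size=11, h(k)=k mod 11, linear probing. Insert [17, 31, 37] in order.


Insertions: 17->slot 6; 31->slot 9; 37->slot 4
Table: [None, None, None, None, 37, None, 17, None, None, 31, None]


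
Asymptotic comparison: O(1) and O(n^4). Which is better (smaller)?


constant grows slower than quartic
O(1) is asymptotically smaller; O(n^4) grows faster


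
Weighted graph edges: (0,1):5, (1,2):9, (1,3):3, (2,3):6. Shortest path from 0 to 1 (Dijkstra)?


Dijkstra from 0:
Distances: {0: 0, 1: 5, 2: 14, 3: 8}
Shortest distance to 1 = 5, path = [0, 1]


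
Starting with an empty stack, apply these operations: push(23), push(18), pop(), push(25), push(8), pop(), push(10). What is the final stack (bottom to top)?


push(23) -> [23]
push(18) -> [23, 18]
pop() returns 18 -> [23]
push(25) -> [23, 25]
push(8) -> [23, 25, 8]
pop() returns 8 -> [23, 25]
push(10) -> [23, 25, 10]
Final stack (bottom to top): [23, 25, 10]


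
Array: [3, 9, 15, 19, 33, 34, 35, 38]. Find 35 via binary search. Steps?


Search for 35:
[0,7] mid=3 arr[3]=19
[4,7] mid=5 arr[5]=34
[6,7] mid=6 arr[6]=35
Total: 3 comparisons


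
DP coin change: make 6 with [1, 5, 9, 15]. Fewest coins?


dp[0]=0; dp[i]=1+min(dp[i-c] for c in coins)
...dp[1]=1, dp[2]=2, dp[3]=3, dp[4]=4, dp[5]=1, dp[6]=2
Minimum coins for 6 = 2


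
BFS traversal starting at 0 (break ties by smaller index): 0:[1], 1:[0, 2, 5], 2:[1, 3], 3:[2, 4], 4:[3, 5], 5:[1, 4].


BFS queue: start with [0]
Visit order: [0, 1, 2, 5, 3, 4]


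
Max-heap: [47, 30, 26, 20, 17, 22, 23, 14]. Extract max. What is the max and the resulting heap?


Max = 47
Replace root with last, heapify down
Resulting heap: [30, 20, 26, 14, 17, 22, 23]


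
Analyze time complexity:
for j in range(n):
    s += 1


Per nesting level: O(n) = O(n)
Complexity: O(n)


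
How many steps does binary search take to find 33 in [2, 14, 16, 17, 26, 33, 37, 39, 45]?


Search for 33:
[0,8] mid=4 arr[4]=26
[5,8] mid=6 arr[6]=37
[5,5] mid=5 arr[5]=33
Total: 3 comparisons


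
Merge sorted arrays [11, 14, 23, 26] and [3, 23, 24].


Compare heads, take smaller each step.
Merged: [3, 11, 14, 23, 23, 24, 26]


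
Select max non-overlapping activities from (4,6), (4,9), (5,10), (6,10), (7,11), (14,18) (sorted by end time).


Greedy: pick earliest-ending, then skip overlaps.
Selected (3 activities): [(4, 6), (6, 10), (14, 18)]


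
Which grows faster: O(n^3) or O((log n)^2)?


polylogarithmic grows slower than cubic
O((log n)^2) is asymptotically smaller; O(n^3) grows faster


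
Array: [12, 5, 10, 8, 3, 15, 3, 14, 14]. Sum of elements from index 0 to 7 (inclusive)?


Prefix sums: [0, 12, 17, 27, 35, 38, 53, 56, 70, 84]
Sum[0..7] = prefix[8] - prefix[0] = 70 - 0 = 70


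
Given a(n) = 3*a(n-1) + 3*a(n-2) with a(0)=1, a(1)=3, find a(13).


Build bottom-up:
...a(11)=1924560, a(12)=7296561, a(13)=3*7296561+3*1924560=27663363


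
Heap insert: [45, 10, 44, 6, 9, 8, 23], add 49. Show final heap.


Append 49: [45, 10, 44, 6, 9, 8, 23, 49]
Bubble up: swap idx 7(49) with idx 3(6); swap idx 3(49) with idx 1(10); swap idx 1(49) with idx 0(45)
Result: [49, 45, 44, 10, 9, 8, 23, 6]


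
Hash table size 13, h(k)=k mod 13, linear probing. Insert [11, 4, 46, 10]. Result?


Insertions: 11->slot 11; 4->slot 4; 46->slot 7; 10->slot 10
Table: [None, None, None, None, 4, None, None, 46, None, None, 10, 11, None]


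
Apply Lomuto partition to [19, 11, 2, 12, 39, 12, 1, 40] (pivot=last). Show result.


Elements <= 40 go left of pivot.
Result: [19, 11, 2, 12, 39, 12, 1, 40], pivot at index 7


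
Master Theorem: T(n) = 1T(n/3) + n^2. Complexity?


a=1, b=3, c=2. log_3(1)=0 < c=2. Case 3: O(n^c) = O(n^2)
Complexity: O(n^2)


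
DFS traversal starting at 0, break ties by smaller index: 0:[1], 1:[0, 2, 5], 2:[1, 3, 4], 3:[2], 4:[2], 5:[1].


DFS stack-based: start with [0]
Visit order: [0, 1, 2, 3, 4, 5]


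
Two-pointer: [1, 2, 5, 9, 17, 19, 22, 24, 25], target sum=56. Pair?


Two pointers: lo=0, hi=8
No pair sums to 56


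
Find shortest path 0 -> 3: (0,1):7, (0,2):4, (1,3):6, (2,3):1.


Dijkstra from 0:
Distances: {0: 0, 1: 7, 2: 4, 3: 5}
Shortest distance to 3 = 5, path = [0, 2, 3]


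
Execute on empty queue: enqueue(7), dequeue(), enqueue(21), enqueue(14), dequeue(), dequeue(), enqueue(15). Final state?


enqueue(7) -> [7]
dequeue() returns 7 -> []
enqueue(21) -> [21]
enqueue(14) -> [21, 14]
dequeue() returns 21 -> [14]
dequeue() returns 14 -> []
enqueue(15) -> [15]
Final queue (front to back): [15]


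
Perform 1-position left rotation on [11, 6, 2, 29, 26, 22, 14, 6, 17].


Left rotate by 1: [6, 2, 29, 26, 22, 14, 6, 17, 11]


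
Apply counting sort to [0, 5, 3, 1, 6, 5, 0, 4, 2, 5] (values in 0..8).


Count array: [2, 1, 1, 1, 1, 3, 1, 0, 0]
Reconstruct: [0, 0, 1, 2, 3, 4, 5, 5, 5, 6]


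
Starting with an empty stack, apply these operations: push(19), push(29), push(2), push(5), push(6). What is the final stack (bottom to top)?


push(19) -> [19]
push(29) -> [19, 29]
push(2) -> [19, 29, 2]
push(5) -> [19, 29, 2, 5]
push(6) -> [19, 29, 2, 5, 6]
Final stack (bottom to top): [19, 29, 2, 5, 6]


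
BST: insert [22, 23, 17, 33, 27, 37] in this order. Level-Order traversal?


Root = 22; build tree by BST insertion.
Level-Order traversal: [22, 17, 23, 33, 27, 37]


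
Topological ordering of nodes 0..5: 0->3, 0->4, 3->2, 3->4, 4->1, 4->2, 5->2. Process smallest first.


Kahn's algorithm, process smallest node first
Order: [0, 3, 4, 1, 5, 2]


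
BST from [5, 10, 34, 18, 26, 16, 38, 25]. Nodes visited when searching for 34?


BST root = 5
Search for 34: compare at each node
Path: [5, 10, 34]


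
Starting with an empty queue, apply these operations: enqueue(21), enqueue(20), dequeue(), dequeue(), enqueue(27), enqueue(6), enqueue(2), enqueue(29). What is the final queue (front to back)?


enqueue(21) -> [21]
enqueue(20) -> [21, 20]
dequeue() returns 21 -> [20]
dequeue() returns 20 -> []
enqueue(27) -> [27]
enqueue(6) -> [27, 6]
enqueue(2) -> [27, 6, 2]
enqueue(29) -> [27, 6, 2, 29]
Final queue (front to back): [27, 6, 2, 29]


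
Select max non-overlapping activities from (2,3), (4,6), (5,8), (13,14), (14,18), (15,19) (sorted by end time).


Greedy: pick earliest-ending, then skip overlaps.
Selected (4 activities): [(2, 3), (4, 6), (13, 14), (14, 18)]


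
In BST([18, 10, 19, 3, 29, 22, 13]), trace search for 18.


BST root = 18
Search for 18: compare at each node
Path: [18]


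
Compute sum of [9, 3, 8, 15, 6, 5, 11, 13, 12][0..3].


Prefix sums: [0, 9, 12, 20, 35, 41, 46, 57, 70, 82]
Sum[0..3] = prefix[4] - prefix[0] = 35 - 0 = 35


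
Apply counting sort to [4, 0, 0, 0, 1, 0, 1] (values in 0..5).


Count array: [4, 2, 0, 0, 1, 0]
Reconstruct: [0, 0, 0, 0, 1, 1, 4]


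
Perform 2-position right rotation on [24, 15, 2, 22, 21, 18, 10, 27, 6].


Right rotate by 2: [27, 6, 24, 15, 2, 22, 21, 18, 10]


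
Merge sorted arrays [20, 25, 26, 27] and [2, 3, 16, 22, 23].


Compare heads, take smaller each step.
Merged: [2, 3, 16, 20, 22, 23, 25, 26, 27]


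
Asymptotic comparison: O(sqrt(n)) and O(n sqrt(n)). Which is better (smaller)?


sublinear grows slower than n^1.5
O(sqrt(n)) is asymptotically smaller; O(n sqrt(n)) grows faster


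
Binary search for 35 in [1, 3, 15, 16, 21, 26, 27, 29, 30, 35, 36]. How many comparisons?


Search for 35:
[0,10] mid=5 arr[5]=26
[6,10] mid=8 arr[8]=30
[9,10] mid=9 arr[9]=35
Total: 3 comparisons


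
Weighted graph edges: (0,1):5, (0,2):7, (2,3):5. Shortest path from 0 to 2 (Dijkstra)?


Dijkstra from 0:
Distances: {0: 0, 1: 5, 2: 7, 3: 12}
Shortest distance to 2 = 7, path = [0, 2]


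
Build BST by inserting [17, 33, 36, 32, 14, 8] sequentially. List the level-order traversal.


Root = 17; build tree by BST insertion.
Level-Order traversal: [17, 14, 33, 8, 32, 36]


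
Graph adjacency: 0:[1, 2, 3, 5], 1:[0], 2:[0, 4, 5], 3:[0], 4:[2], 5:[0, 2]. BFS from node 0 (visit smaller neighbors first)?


BFS queue: start with [0]
Visit order: [0, 1, 2, 3, 5, 4]


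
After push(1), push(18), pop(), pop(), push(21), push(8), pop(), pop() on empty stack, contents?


push(1) -> [1]
push(18) -> [1, 18]
pop() returns 18 -> [1]
pop() returns 1 -> []
push(21) -> [21]
push(8) -> [21, 8]
pop() returns 8 -> [21]
pop() returns 21 -> []
Final stack (bottom to top): []


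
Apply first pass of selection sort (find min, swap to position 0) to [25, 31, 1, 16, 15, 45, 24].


After one pass: [1, 31, 25, 16, 15, 45, 24]
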